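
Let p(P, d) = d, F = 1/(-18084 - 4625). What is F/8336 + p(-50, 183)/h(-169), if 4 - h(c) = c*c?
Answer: -11547445183/1801967870256 ≈ -0.0064082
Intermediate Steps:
h(c) = 4 - c**2 (h(c) = 4 - c*c = 4 - c**2)
F = -1/22709 (F = 1/(-22709) = -1/22709 ≈ -4.4035e-5)
F/8336 + p(-50, 183)/h(-169) = -1/22709/8336 + 183/(4 - 1*(-169)**2) = -1/22709*1/8336 + 183/(4 - 1*28561) = -1/189302224 + 183/(4 - 28561) = -1/189302224 + 183/(-28557) = -1/189302224 + 183*(-1/28557) = -1/189302224 - 61/9519 = -11547445183/1801967870256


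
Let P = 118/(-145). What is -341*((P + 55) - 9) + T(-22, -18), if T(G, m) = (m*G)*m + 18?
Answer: -3265182/145 ≈ -22519.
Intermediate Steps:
P = -118/145 (P = 118*(-1/145) = -118/145 ≈ -0.81379)
T(G, m) = 18 + G*m**2 (T(G, m) = (G*m)*m + 18 = G*m**2 + 18 = 18 + G*m**2)
-341*((P + 55) - 9) + T(-22, -18) = -341*((-118/145 + 55) - 9) + (18 - 22*(-18)**2) = -341*(7857/145 - 9) + (18 - 22*324) = -341*6552/145 + (18 - 7128) = -2234232/145 - 7110 = -3265182/145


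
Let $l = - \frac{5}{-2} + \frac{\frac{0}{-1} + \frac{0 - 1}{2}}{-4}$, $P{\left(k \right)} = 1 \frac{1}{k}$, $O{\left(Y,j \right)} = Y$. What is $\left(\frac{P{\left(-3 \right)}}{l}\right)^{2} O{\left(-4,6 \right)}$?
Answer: $- \frac{256}{3969} \approx -0.0645$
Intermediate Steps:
$P{\left(k \right)} = \frac{1}{k}$
$l = \frac{21}{8}$ ($l = \left(-5\right) \left(- \frac{1}{2}\right) + \left(0 \left(-1\right) - \frac{1}{2}\right) \left(- \frac{1}{4}\right) = \frac{5}{2} + \left(0 - \frac{1}{2}\right) \left(- \frac{1}{4}\right) = \frac{5}{2} - - \frac{1}{8} = \frac{5}{2} + \frac{1}{8} = \frac{21}{8} \approx 2.625$)
$\left(\frac{P{\left(-3 \right)}}{l}\right)^{2} O{\left(-4,6 \right)} = \left(\frac{1}{\left(-3\right) \frac{21}{8}}\right)^{2} \left(-4\right) = \left(\left(- \frac{1}{3}\right) \frac{8}{21}\right)^{2} \left(-4\right) = \left(- \frac{8}{63}\right)^{2} \left(-4\right) = \frac{64}{3969} \left(-4\right) = - \frac{256}{3969}$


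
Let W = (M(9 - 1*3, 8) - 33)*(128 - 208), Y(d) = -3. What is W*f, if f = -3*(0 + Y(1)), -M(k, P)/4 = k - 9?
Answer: 15120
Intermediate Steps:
M(k, P) = 36 - 4*k (M(k, P) = -4*(k - 9) = -4*(-9 + k) = 36 - 4*k)
f = 9 (f = -3*(0 - 3) = -3*(-3) = 9)
W = 1680 (W = ((36 - 4*(9 - 1*3)) - 33)*(128 - 208) = ((36 - 4*(9 - 3)) - 33)*(-80) = ((36 - 4*6) - 33)*(-80) = ((36 - 24) - 33)*(-80) = (12 - 33)*(-80) = -21*(-80) = 1680)
W*f = 1680*9 = 15120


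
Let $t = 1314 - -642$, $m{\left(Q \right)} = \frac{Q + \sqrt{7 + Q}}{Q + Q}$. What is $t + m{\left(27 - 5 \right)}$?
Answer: $\frac{3913}{2} + \frac{\sqrt{29}}{44} \approx 1956.6$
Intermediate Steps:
$m{\left(Q \right)} = \frac{Q + \sqrt{7 + Q}}{2 Q}$
$t = 1956$ ($t = 1314 + 642 = 1956$)
$t + m{\left(27 - 5 \right)} = 1956 + \frac{\left(27 - 5\right) + \sqrt{7 + \left(27 - 5\right)}}{2 \left(27 - 5\right)} = 1956 + \frac{22 + \sqrt{7 + 22}}{2 \cdot 22} = 1956 + \frac{1}{2} \cdot \frac{1}{22} \left(22 + \sqrt{29}\right) = 1956 + \left(\frac{1}{2} + \frac{\sqrt{29}}{44}\right) = \frac{3913}{2} + \frac{\sqrt{29}}{44}$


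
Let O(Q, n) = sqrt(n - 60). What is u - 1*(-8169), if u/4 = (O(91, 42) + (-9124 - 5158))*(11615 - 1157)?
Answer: -597436455 + 125496*I*sqrt(2) ≈ -5.9744e+8 + 1.7748e+5*I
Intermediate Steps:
O(Q, n) = sqrt(-60 + n)
u = -597444624 + 125496*I*sqrt(2) (u = 4*((sqrt(-60 + 42) + (-9124 - 5158))*(11615 - 1157)) = 4*((sqrt(-18) - 14282)*10458) = 4*((3*I*sqrt(2) - 14282)*10458) = 4*((-14282 + 3*I*sqrt(2))*10458) = 4*(-149361156 + 31374*I*sqrt(2)) = -597444624 + 125496*I*sqrt(2) ≈ -5.9744e+8 + 1.7748e+5*I)
u - 1*(-8169) = (-597444624 + 125496*I*sqrt(2)) - 1*(-8169) = (-597444624 + 125496*I*sqrt(2)) + 8169 = -597436455 + 125496*I*sqrt(2)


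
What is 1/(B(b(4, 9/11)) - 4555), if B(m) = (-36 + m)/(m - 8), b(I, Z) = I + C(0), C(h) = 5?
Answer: -1/4582 ≈ -0.00021825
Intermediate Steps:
b(I, Z) = 5 + I (b(I, Z) = I + 5 = 5 + I)
B(m) = (-36 + m)/(-8 + m)
1/(B(b(4, 9/11)) - 4555) = 1/((-36 + (5 + 4))/(-8 + (5 + 4)) - 4555) = 1/((-36 + 9)/(-8 + 9) - 4555) = 1/(-27/1 - 4555) = 1/(1*(-27) - 4555) = 1/(-27 - 4555) = 1/(-4582) = -1/4582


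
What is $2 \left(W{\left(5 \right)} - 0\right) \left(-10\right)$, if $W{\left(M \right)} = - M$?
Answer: $100$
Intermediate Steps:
$2 \left(W{\left(5 \right)} - 0\right) \left(-10\right) = 2 \left(\left(-1\right) 5 - 0\right) \left(-10\right) = 2 \left(-5 + 0\right) \left(-10\right) = 2 \left(-5\right) \left(-10\right) = \left(-10\right) \left(-10\right) = 100$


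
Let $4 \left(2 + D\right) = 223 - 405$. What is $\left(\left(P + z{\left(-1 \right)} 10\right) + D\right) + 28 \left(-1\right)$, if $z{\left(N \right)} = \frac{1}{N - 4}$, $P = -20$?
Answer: $- \frac{195}{2} \approx -97.5$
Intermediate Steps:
$D = - \frac{95}{2}$ ($D = -2 + \frac{223 - 405}{4} = -2 + \frac{1}{4} \left(-182\right) = -2 - \frac{91}{2} = - \frac{95}{2} \approx -47.5$)
$z{\left(N \right)} = \frac{1}{-4 + N}$
$\left(\left(P + z{\left(-1 \right)} 10\right) + D\right) + 28 \left(-1\right) = \left(\left(-20 + \frac{1}{-4 - 1} \cdot 10\right) - \frac{95}{2}\right) + 28 \left(-1\right) = \left(\left(-20 + \frac{1}{-5} \cdot 10\right) - \frac{95}{2}\right) - 28 = \left(\left(-20 - 2\right) - \frac{95}{2}\right) - 28 = \left(-22 - \frac{95}{2}\right) - 28 = - \frac{139}{2} - 28 = - \frac{195}{2}$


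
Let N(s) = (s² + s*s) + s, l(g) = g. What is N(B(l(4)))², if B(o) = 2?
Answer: 100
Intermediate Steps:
N(s) = s + 2*s² (N(s) = (s² + s²) + s = 2*s² + s = s + 2*s²)
N(B(l(4)))² = (2*(1 + 2*2))² = (2*(1 + 4))² = (2*5)² = 10² = 100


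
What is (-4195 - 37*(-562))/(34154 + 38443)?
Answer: 5533/24199 ≈ 0.22865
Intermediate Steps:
(-4195 - 37*(-562))/(34154 + 38443) = (-4195 + 20794)/72597 = 16599*(1/72597) = 5533/24199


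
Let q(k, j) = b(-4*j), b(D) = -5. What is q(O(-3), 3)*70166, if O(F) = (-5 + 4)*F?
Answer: -350830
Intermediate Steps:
O(F) = -F
q(k, j) = -5
q(O(-3), 3)*70166 = -5*70166 = -350830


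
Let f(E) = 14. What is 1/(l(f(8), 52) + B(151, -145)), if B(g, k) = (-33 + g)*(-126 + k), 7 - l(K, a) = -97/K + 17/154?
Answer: -11/351606 ≈ -3.1285e-5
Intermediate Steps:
l(K, a) = 1061/154 + 97/K (l(K, a) = 7 - (-97/K + 17/154) = 7 - (17/154 - 97/K) = 7 + (-17/154 + 97/K) = 1061/154 + 97/K)
B(g, k) = (-126 + k)*(-33 + g)
1/(l(f(8), 52) + B(151, -145)) = 1/((1061/154 + 97/14) + (4158 - 126*151 - 33*(-145) + 151*(-145))) = 1/((1061/154 + 97*(1/14)) + (4158 - 19026 + 4785 - 21895)) = 1/((1061/154 + 97/14) - 31978) = 1/(152/11 - 31978) = 1/(-351606/11) = -11/351606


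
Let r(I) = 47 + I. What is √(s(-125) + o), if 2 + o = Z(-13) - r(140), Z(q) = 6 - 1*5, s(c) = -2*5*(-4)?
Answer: 2*I*√37 ≈ 12.166*I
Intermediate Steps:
s(c) = 40 (s(c) = -10*(-4) = 40)
Z(q) = 1 (Z(q) = 6 - 5 = 1)
o = -188 (o = -2 + (1 - (47 + 140)) = -2 + (1 - 1*187) = -2 + (1 - 187) = -2 - 186 = -188)
√(s(-125) + o) = √(40 - 188) = √(-148) = 2*I*√37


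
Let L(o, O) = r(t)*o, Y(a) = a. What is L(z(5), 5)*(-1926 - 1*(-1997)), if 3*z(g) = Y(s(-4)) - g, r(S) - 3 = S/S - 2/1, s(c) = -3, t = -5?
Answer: -1136/3 ≈ -378.67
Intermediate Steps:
r(S) = 2 (r(S) = 3 + (S/S - 2/1) = 3 + (1 - 2*1) = 3 + (1 - 2) = 3 - 1 = 2)
z(g) = -1 - g/3 (z(g) = (-3 - g)/3 = -1 - g/3)
L(o, O) = 2*o
L(z(5), 5)*(-1926 - 1*(-1997)) = (2*(-1 - ⅓*5))*(-1926 - 1*(-1997)) = (2*(-1 - 5/3))*(-1926 + 1997) = (2*(-8/3))*71 = -16/3*71 = -1136/3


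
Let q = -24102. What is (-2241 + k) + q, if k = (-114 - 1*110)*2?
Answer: -26791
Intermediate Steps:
k = -448 (k = (-114 - 110)*2 = -224*2 = -448)
(-2241 + k) + q = (-2241 - 448) - 24102 = -2689 - 24102 = -26791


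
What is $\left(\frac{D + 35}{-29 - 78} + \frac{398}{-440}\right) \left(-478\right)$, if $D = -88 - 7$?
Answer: $\frac{1934227}{11770} \approx 164.34$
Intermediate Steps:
$D = -95$
$\left(\frac{D + 35}{-29 - 78} + \frac{398}{-440}\right) \left(-478\right) = \left(\frac{-95 + 35}{-29 - 78} + \frac{398}{-440}\right) \left(-478\right) = \left(- \frac{60}{-107} + 398 \left(- \frac{1}{440}\right)\right) \left(-478\right) = \left(\left(-60\right) \left(- \frac{1}{107}\right) - \frac{199}{220}\right) \left(-478\right) = \left(\frac{60}{107} - \frac{199}{220}\right) \left(-478\right) = \left(- \frac{8093}{23540}\right) \left(-478\right) = \frac{1934227}{11770}$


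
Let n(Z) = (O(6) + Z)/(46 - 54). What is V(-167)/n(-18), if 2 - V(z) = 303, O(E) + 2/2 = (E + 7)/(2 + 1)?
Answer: -1806/11 ≈ -164.18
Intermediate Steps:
O(E) = 4/3 + E/3 (O(E) = -1 + (E + 7)/(2 + 1) = -1 + (7 + E)/3 = -1 + (7 + E)*(⅓) = -1 + (7/3 + E/3) = 4/3 + E/3)
V(z) = -301 (V(z) = 2 - 1*303 = 2 - 303 = -301)
n(Z) = -5/12 - Z/8 (n(Z) = ((4/3 + (⅓)*6) + Z)/(46 - 54) = ((4/3 + 2) + Z)/(-8) = (10/3 + Z)*(-⅛) = -5/12 - Z/8)
V(-167)/n(-18) = -301/(-5/12 - ⅛*(-18)) = -301/(-5/12 + 9/4) = -301/11/6 = -301*6/11 = -1806/11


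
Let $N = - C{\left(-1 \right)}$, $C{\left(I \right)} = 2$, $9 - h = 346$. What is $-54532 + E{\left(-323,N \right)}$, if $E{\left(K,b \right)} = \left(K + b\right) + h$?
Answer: $-55194$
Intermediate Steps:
$h = -337$ ($h = 9 - 346 = -337$)
$N = -2$ ($N = \left(-1\right) 2 = -2$)
$E{\left(K,b \right)} = -337 + K + b$ ($E{\left(K,b \right)} = \left(K + b\right) - 337 = -337 + K + b$)
$-54532 + E{\left(-323,N \right)} = -54532 - 662 = -55194$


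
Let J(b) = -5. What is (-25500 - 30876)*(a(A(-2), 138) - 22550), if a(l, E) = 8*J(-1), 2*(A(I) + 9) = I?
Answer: 1273533840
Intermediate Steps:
A(I) = -9 + I/2
a(l, E) = -40 (a(l, E) = 8*(-5) = -40)
(-25500 - 30876)*(a(A(-2), 138) - 22550) = (-25500 - 30876)*(-40 - 22550) = -56376*(-22590) = 1273533840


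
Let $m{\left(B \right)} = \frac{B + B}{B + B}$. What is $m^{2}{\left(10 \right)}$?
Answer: $1$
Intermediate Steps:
$m{\left(B \right)} = 1$ ($m{\left(B \right)} = \frac{2 B}{2 B} = 2 B \frac{1}{2 B} = 1$)
$m^{2}{\left(10 \right)} = 1^{2} = 1$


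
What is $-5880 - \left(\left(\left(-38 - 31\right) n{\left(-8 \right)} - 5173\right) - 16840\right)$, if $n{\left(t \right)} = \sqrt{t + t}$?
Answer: $16133 + 276 i \approx 16133.0 + 276.0 i$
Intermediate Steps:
$n{\left(t \right)} = \sqrt{2} \sqrt{t}$ ($n{\left(t \right)} = \sqrt{2 t} = \sqrt{2} \sqrt{t}$)
$-5880 - \left(\left(\left(-38 - 31\right) n{\left(-8 \right)} - 5173\right) - 16840\right) = -5880 - \left(\left(\left(-38 - 31\right) \sqrt{2} \sqrt{-8} - 5173\right) - 16840\right) = -5880 - \left(\left(- 69 \sqrt{2} \cdot 2 i \sqrt{2} - 5173\right) - 16840\right) = -5880 - \left(\left(- 69 \cdot 4 i - 5173\right) - 16840\right) = -5880 - \left(\left(- 276 i - 5173\right) - 16840\right) = -5880 - \left(\left(-5173 - 276 i\right) - 16840\right) = -5880 - \left(-22013 - 276 i\right) = -5880 + \left(22013 + 276 i\right) = 16133 + 276 i$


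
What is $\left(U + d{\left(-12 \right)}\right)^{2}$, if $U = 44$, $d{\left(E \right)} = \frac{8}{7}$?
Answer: $\frac{99856}{49} \approx 2037.9$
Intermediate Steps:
$d{\left(E \right)} = \frac{8}{7}$ ($d{\left(E \right)} = 8 \cdot \frac{1}{7} = \frac{8}{7}$)
$\left(U + d{\left(-12 \right)}\right)^{2} = \left(44 + \frac{8}{7}\right)^{2} = \left(\frac{316}{7}\right)^{2} = \frac{99856}{49}$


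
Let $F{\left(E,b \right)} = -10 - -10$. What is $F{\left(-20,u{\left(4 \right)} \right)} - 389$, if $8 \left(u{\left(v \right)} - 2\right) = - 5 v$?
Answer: $-389$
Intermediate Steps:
$u{\left(v \right)} = 2 - \frac{5 v}{8}$ ($u{\left(v \right)} = 2 + \frac{\left(-5\right) v}{8} = 2 - \frac{5 v}{8}$)
$F{\left(E,b \right)} = 0$ ($F{\left(E,b \right)} = -10 + 10 = 0$)
$F{\left(-20,u{\left(4 \right)} \right)} - 389 = 0 - 389 = -389$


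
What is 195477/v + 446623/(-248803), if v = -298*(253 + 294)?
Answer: -121437492769/40556381818 ≈ -2.9943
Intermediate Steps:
v = -163006 (v = -298*547 = -163006)
195477/v + 446623/(-248803) = 195477/(-163006) + 446623/(-248803) = 195477*(-1/163006) + 446623*(-1/248803) = -195477/163006 - 446623/248803 = -121437492769/40556381818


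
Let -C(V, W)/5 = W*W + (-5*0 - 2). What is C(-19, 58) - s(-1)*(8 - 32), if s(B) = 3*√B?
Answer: -16810 + 72*I ≈ -16810.0 + 72.0*I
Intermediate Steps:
C(V, W) = 10 - 5*W² (C(V, W) = -5*(W*W + (-5*0 - 2)) = -5*(W² + (0 - 2)) = -5*(W² - 2) = -5*(-2 + W²) = 10 - 5*W²)
C(-19, 58) - s(-1)*(8 - 32) = (10 - 5*58²) - 3*√(-1)*(8 - 32) = (10 - 5*3364) - 3*I*(-24) = (10 - 16820) - (-72)*I = -16810 + 72*I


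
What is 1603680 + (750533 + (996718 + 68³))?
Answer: 3665363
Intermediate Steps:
1603680 + (750533 + (996718 + 68³)) = 1603680 + (750533 + (996718 + 314432)) = 1603680 + (750533 + 1311150) = 1603680 + 2061683 = 3665363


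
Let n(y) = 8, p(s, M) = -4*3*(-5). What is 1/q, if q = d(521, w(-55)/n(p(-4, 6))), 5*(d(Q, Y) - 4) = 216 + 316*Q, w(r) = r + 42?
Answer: 5/164872 ≈ 3.0327e-5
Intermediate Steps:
p(s, M) = 60 (p(s, M) = -12*(-5) = 60)
w(r) = 42 + r
d(Q, Y) = 236/5 + 316*Q/5 (d(Q, Y) = 4 + (216 + 316*Q)/5 = 4 + (216/5 + 316*Q/5) = 236/5 + 316*Q/5)
q = 164872/5 (q = 236/5 + (316/5)*521 = 236/5 + 164636/5 = 164872/5 ≈ 32974.)
1/q = 1/(164872/5) = 5/164872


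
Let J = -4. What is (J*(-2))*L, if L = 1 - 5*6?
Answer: -232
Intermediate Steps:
L = -29 (L = 1 - 30 = -29)
(J*(-2))*L = -4*(-2)*(-29) = 8*(-29) = -232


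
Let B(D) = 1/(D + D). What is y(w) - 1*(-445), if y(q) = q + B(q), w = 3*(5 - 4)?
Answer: 2689/6 ≈ 448.17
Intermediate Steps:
B(D) = 1/(2*D)
w = 3 (w = 3*1 = 3)
y(q) = q + 1/(2*q)
y(w) - 1*(-445) = (3 + (½)/3) - 1*(-445) = (3 + (½)*(⅓)) + 445 = (3 + ⅙) + 445 = 19/6 + 445 = 2689/6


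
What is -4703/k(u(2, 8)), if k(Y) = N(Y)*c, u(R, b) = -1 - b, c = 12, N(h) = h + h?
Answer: 4703/216 ≈ 21.773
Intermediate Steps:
N(h) = 2*h
k(Y) = 24*Y (k(Y) = (2*Y)*12 = 24*Y)
-4703/k(u(2, 8)) = -4703*1/(24*(-1 - 1*8)) = -4703*1/(24*(-1 - 8)) = -4703/(24*(-9)) = -4703/(-216) = -4703*(-1/216) = 4703/216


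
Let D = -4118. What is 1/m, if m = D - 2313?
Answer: -1/6431 ≈ -0.00015550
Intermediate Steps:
m = -6431 (m = -4118 - 2313 = -6431)
1/m = 1/(-6431) = -1/6431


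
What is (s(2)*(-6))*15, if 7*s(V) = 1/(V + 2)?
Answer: -45/14 ≈ -3.2143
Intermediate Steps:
s(V) = 1/(7*(2 + V)) (s(V) = 1/(7*(V + 2)) = 1/(7*(2 + V)))
(s(2)*(-6))*15 = ((1/(7*(2 + 2)))*(-6))*15 = (((⅐)/4)*(-6))*15 = (((⅐)*(¼))*(-6))*15 = ((1/28)*(-6))*15 = -3/14*15 = -45/14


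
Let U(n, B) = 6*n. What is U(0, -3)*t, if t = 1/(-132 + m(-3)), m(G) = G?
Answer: 0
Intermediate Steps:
t = -1/135 (t = 1/(-132 - 3) = 1/(-135) = -1/135 ≈ -0.0074074)
U(0, -3)*t = (6*0)*(-1/135) = 0*(-1/135) = 0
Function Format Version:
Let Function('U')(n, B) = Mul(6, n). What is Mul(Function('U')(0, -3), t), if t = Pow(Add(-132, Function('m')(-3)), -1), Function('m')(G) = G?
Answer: 0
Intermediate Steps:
t = Rational(-1, 135) (t = Pow(Add(-132, -3), -1) = Pow(-135, -1) = Rational(-1, 135) ≈ -0.0074074)
Mul(Function('U')(0, -3), t) = Mul(Mul(6, 0), Rational(-1, 135)) = Mul(0, Rational(-1, 135)) = 0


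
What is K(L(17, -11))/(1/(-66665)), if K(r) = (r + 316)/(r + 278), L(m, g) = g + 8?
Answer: -4173229/55 ≈ -75877.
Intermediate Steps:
L(m, g) = 8 + g
K(r) = (316 + r)/(278 + r)
K(L(17, -11))/(1/(-66665)) = ((316 + (8 - 11))/(278 + (8 - 11)))/(1/(-66665)) = ((316 - 3)/(278 - 3))/(-1/66665) = (313/275)*(-66665) = -4173229/55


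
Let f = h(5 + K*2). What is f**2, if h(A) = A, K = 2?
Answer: 81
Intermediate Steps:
f = 9 (f = 5 + 2*2 = 5 + 4 = 9)
f**2 = 9**2 = 81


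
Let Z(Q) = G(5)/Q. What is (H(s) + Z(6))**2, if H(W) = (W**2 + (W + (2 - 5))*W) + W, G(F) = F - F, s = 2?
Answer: 16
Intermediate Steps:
G(F) = 0
Z(Q) = 0 (Z(Q) = 0/Q = 0)
H(W) = W + W**2 + W*(-3 + W) (H(W) = (W**2 + (W - 3)*W) + W = (W**2 + (-3 + W)*W) + W = (W**2 + W*(-3 + W)) + W = W + W**2 + W*(-3 + W))
(H(s) + Z(6))**2 = (2*2*(-1 + 2) + 0)**2 = (2*2*1 + 0)**2 = (4 + 0)**2 = 4**2 = 16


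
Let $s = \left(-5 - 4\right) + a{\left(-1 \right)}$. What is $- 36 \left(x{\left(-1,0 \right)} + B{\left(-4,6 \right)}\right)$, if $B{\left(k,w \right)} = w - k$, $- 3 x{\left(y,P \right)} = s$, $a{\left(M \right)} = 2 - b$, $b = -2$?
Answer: $-420$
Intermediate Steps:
$a{\left(M \right)} = 4$ ($a{\left(M \right)} = 2 - -2 = 2 + 2 = 4$)
$s = -5$ ($s = \left(-5 - 4\right) + 4 = -9 + 4 = -5$)
$x{\left(y,P \right)} = \frac{5}{3}$ ($x{\left(y,P \right)} = \left(- \frac{1}{3}\right) \left(-5\right) = \frac{5}{3}$)
$- 36 \left(x{\left(-1,0 \right)} + B{\left(-4,6 \right)}\right) = - 36 \left(\frac{5}{3} + \left(6 - -4\right)\right) = - 36 \left(\frac{5}{3} + \left(6 + 4\right)\right) = - 36 \left(\frac{5}{3} + 10\right) = \left(-36\right) \frac{35}{3} = -420$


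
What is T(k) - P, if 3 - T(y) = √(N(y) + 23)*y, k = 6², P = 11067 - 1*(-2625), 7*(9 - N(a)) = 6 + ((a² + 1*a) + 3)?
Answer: -13689 - 36*I*√7819/7 ≈ -13689.0 - 454.76*I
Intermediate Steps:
N(a) = 54/7 - a/7 - a²/7 (N(a) = 9 - (6 + ((a² + 1*a) + 3))/7 = 9 - (6 + ((a² + a) + 3))/7 = 9 - (6 + ((a + a²) + 3))/7 = 9 - (6 + (3 + a + a²))/7 = 9 - (9 + a + a²)/7 = 9 + (-9/7 - a/7 - a²/7) = 54/7 - a/7 - a²/7)
P = 13692 (P = 11067 + 2625 = 13692)
k = 36
T(y) = 3 - y*√(215/7 - y/7 - y²/7) (T(y) = 3 - √((54/7 - y/7 - y²/7) + 23)*y = 3 - √(215/7 - y/7 - y²/7)*y = 3 - y*√(215/7 - y/7 - y²/7))
T(k) - P = (3 - ⅐*36*√(1505 - 7*36 - 7*36²)) - 1*13692 = (3 - ⅐*36*√(1505 - 252 - 7*1296)) - 13692 = (3 - ⅐*36*√(1505 - 252 - 9072)) - 13692 = (3 - ⅐*36*√(-7819)) - 13692 = (3 - ⅐*36*I*√7819) - 13692 = (3 - 36*I*√7819/7) - 13692 = -13689 - 36*I*√7819/7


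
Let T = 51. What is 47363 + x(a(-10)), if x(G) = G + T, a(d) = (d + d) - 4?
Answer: 47390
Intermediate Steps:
a(d) = -4 + 2*d (a(d) = 2*d - 4 = -4 + 2*d)
x(G) = 51 + G (x(G) = G + 51 = 51 + G)
47363 + x(a(-10)) = 47363 + (51 + (-4 + 2*(-10))) = 47363 + (51 + (-4 - 20)) = 47363 + (51 - 24) = 47363 + 27 = 47390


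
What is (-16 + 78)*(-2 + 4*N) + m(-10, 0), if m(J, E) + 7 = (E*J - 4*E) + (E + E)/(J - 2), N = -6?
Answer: -1619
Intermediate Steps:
m(J, E) = -7 - 4*E + E*J + 2*E/(-2 + J) (m(J, E) = -7 + ((E*J - 4*E) + (E + E)/(J - 2)) = -7 + ((-4*E + E*J) + (2*E)/(-2 + J)) = -7 + ((-4*E + E*J) + 2*E/(-2 + J)) = -7 + (-4*E + E*J + 2*E/(-2 + J)) = -7 - 4*E + E*J + 2*E/(-2 + J))
(-16 + 78)*(-2 + 4*N) + m(-10, 0) = (-16 + 78)*(-2 + 4*(-6)) + (14 - 7*(-10) + 10*0 + 0*(-10)**2 - 6*0*(-10))/(-2 - 10) = 62*(-2 - 24) + (14 + 70 + 0 + 0*100 + 0)/(-12) = 62*(-26) - (14 + 70 + 0 + 0 + 0)/12 = -1612 - 1/12*84 = -1612 - 7 = -1619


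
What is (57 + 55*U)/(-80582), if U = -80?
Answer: 101/1874 ≈ 0.053895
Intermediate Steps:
(57 + 55*U)/(-80582) = (57 + 55*(-80))/(-80582) = (57 - 4400)*(-1/80582) = -4343*(-1/80582) = 101/1874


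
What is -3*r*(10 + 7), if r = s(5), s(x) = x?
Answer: -255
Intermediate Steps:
r = 5
-3*r*(10 + 7) = -3*5*(10 + 7) = -15*17 = -1*255 = -255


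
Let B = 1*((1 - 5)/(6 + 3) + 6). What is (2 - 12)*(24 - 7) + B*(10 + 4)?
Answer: -830/9 ≈ -92.222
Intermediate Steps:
B = 50/9 (B = 1*(-4/9 + 6) = 1*(50/9) = 50/9 ≈ 5.5556)
(2 - 12)*(24 - 7) + B*(10 + 4) = (2 - 12)*(24 - 7) + 50*(10 + 4)/9 = -10*17 + (50/9)*14 = -170 + 700/9 = -830/9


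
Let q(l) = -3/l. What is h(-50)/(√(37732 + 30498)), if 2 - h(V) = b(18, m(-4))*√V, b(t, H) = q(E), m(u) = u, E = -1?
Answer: √68230/34115 - 3*I*√34115/6823 ≈ 0.0076567 - 0.081212*I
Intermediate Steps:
b(t, H) = 3 (b(t, H) = -3/(-1) = -3*(-1) = 3)
h(V) = 2 - 3*√V
h(-50)/(√(37732 + 30498)) = (2 - 15*I*√2)/(√(37732 + 30498)) = (2 - 15*I*√2)/(√68230) = (2 - 15*I*√2)*(√68230/68230) = √68230*(2 - 15*I*√2)/68230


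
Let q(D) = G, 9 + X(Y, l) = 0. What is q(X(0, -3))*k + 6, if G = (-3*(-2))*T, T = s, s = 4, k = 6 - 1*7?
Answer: -18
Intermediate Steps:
k = -1 (k = 6 - 7 = -1)
X(Y, l) = -9 (X(Y, l) = -9 + 0 = -9)
T = 4
G = 24 (G = -3*(-2)*4 = 6*4 = 24)
q(D) = 24
q(X(0, -3))*k + 6 = 24*(-1) + 6 = -24 + 6 = -18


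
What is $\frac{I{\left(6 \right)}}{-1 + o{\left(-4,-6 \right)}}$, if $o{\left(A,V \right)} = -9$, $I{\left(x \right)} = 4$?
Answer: $- \frac{2}{5} \approx -0.4$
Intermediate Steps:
$\frac{I{\left(6 \right)}}{-1 + o{\left(-4,-6 \right)}} = \frac{1}{-1 - 9} \cdot 4 = \frac{1}{-10} \cdot 4 = \left(- \frac{1}{10}\right) 4 = - \frac{2}{5}$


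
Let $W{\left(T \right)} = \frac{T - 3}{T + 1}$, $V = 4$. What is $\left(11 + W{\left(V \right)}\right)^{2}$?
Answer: $\frac{3136}{25} \approx 125.44$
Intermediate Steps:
$W{\left(T \right)} = \frac{-3 + T}{1 + T}$
$\left(11 + W{\left(V \right)}\right)^{2} = \left(11 + \frac{-3 + 4}{1 + 4}\right)^{2} = \left(11 + \frac{1}{5} \cdot 1\right)^{2} = \left(11 + \frac{1}{5}\right)^{2} = \left(\frac{56}{5}\right)^{2} = \frac{3136}{25}$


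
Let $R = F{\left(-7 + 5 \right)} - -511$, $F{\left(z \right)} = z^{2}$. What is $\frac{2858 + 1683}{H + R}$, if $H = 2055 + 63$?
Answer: $\frac{4541}{2633} \approx 1.7246$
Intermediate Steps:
$H = 2118$
$R = 515$ ($R = \left(-7 + 5\right)^{2} - -511 = \left(-2\right)^{2} + 511 = 4 + 511 = 515$)
$\frac{2858 + 1683}{H + R} = \frac{2858 + 1683}{2118 + 515} = \frac{4541}{2633}$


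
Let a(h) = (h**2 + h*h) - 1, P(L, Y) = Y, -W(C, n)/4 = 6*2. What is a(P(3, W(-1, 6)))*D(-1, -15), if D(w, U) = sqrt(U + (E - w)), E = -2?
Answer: 18428*I ≈ 18428.0*I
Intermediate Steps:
W(C, n) = -48 (W(C, n) = -24*2 = -4*12 = -48)
D(w, U) = sqrt(-2 + U - w) (D(w, U) = sqrt(U + (-2 - w)) = sqrt(-2 + U - w))
a(h) = -1 + 2*h**2 (a(h) = (h**2 + h**2) - 1 = 2*h**2 - 1 = -1 + 2*h**2)
a(P(3, W(-1, 6)))*D(-1, -15) = (-1 + 2*(-48)**2)*sqrt(-2 - 15 - 1*(-1)) = (-1 + 2*2304)*sqrt(-2 - 15 + 1) = (-1 + 4608)*sqrt(-16) = 4607*(4*I) = 18428*I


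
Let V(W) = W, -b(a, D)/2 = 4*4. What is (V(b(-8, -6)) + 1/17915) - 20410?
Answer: -366218429/17915 ≈ -20442.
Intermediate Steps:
b(a, D) = -32 (b(a, D) = -8*4 = -2*16 = -32)
(V(b(-8, -6)) + 1/17915) - 20410 = (-32 + 1/17915) - 20410 = -573279/17915 - 20410 = -366218429/17915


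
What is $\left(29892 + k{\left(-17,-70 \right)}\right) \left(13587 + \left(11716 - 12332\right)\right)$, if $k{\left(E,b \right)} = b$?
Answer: $386821162$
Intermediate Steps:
$\left(29892 + k{\left(-17,-70 \right)}\right) \left(13587 + \left(11716 - 12332\right)\right) = \left(29892 - 70\right) \left(13587 + \left(11716 - 12332\right)\right) = 29822 \left(13587 + \left(11716 - 12332\right)\right) = 29822 \left(13587 - 616\right) = 29822 \cdot 12971 = 386821162$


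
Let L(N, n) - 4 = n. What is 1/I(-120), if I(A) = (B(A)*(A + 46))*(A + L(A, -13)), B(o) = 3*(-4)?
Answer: -1/114552 ≈ -8.7297e-6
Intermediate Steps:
L(N, n) = 4 + n
B(o) = -12
I(A) = (-552 - 12*A)*(-9 + A) (I(A) = (-12*(A + 46))*(A + (4 - 13)) = (-12*(46 + A))*(A - 9) = (-552 - 12*A)*(-9 + A))
1/I(-120) = 1/(4968 - 444*(-120) - 12*(-120)²) = 1/(4968 + 53280 - 12*14400) = 1/(4968 + 53280 - 172800) = 1/(-114552) = -1/114552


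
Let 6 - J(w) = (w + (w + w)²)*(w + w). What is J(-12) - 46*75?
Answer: 10092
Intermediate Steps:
J(w) = 6 - 2*w*(w + 4*w²) (J(w) = 6 - (w + (w + w)²)*(w + w) = 6 - (w + (2*w)²)*2*w = 6 - (w + 4*w²)*2*w = 6 - 2*w*(w + 4*w²))
J(-12) - 46*75 = (6 - 8*(-12)³ - 2*(-12)²) - 46*75 = (6 - 8*(-1728) - 2*144) - 3450 = (6 + 13824 - 288) - 3450 = 13542 - 3450 = 10092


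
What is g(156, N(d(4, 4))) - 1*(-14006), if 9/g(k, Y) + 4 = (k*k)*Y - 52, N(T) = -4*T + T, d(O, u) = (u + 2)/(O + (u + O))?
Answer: 512059351/36560 ≈ 14006.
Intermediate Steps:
d(O, u) = (2 + u)/(u + 2*O) (d(O, u) = (2 + u)/(O + (O + u)) = (2 + u)/(u + 2*O))
N(T) = -3*T
g(k, Y) = 9/(-56 + Y*k²) (g(k, Y) = 9/(-4 + ((k*k)*Y - 52)) = 9/(-4 + (k²*Y - 52)) = 9/(-4 + (Y*k² - 52)) = 9/(-4 + (-52 + Y*k²)) = 9/(-56 + Y*k²))
g(156, N(d(4, 4))) - 1*(-14006) = 9/(-56 - 3*(2 + 4)/(4 + 2*4)*156²) - 1*(-14006) = 9/(-56 - 3*6/(4 + 8)*24336) + 14006 = 9/(-56 - 3*6/12*24336) + 14006 = 9/(-56 - 6/4*24336) + 14006 = 9/(-56 - 3*½*24336) + 14006 = 9/(-56 - 3/2*24336) + 14006 = 9/(-56 - 36504) + 14006 = 9/(-36560) + 14006 = 9*(-1/36560) + 14006 = -9/36560 + 14006 = 512059351/36560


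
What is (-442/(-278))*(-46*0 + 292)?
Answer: 64532/139 ≈ 464.26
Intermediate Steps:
(-442/(-278))*(-46*0 + 292) = (-442*(-1/278))*(0 + 292) = (221/139)*292 = 64532/139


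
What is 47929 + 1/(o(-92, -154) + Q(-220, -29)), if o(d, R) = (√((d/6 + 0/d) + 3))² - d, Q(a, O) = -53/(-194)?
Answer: 2229897307/46525 ≈ 47929.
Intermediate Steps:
Q(a, O) = 53/194 (Q(a, O) = -53*(-1/194) = 53/194)
o(d, R) = 3 - 5*d/6 (o(d, R) = (√((d*(⅙) + 0) + 3))² - d = (√((d/6 + 0) + 3))² - d = (√(d/6 + 3))² - d = (√(3 + d/6))² - d = (3 + d/6) - d = 3 - 5*d/6)
47929 + 1/(o(-92, -154) + Q(-220, -29)) = 47929 + 1/((3 - ⅚*(-92)) + 53/194) = 47929 + 1/((3 + 230/3) + 53/194) = 47929 + 1/(239/3 + 53/194) = 47929 + 1/(46525/582) = 47929 + 582/46525 = 2229897307/46525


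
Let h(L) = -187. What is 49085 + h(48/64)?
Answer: 48898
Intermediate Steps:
49085 + h(48/64) = 49085 - 187 = 48898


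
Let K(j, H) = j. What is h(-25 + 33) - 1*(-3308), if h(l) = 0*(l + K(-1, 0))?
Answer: 3308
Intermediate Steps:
h(l) = 0 (h(l) = 0*(l - 1) = 0*(-1 + l) = 0)
h(-25 + 33) - 1*(-3308) = 0 - 1*(-3308) = 0 + 3308 = 3308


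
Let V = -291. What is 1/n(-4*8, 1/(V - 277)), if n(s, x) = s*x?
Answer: 71/4 ≈ 17.750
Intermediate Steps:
1/n(-4*8, 1/(V - 277)) = 1/((-4*8)/(-291 - 277)) = 1/(-32/(-568)) = 1/(-32*(-1/568)) = 1/(4/71) = 71/4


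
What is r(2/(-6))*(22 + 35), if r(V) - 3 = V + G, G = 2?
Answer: 266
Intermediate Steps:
r(V) = 5 + V (r(V) = 3 + (V + 2) = 3 + (2 + V) = 5 + V)
r(2/(-6))*(22 + 35) = (5 + 2/(-6))*(22 + 35) = (5 + 2*(-⅙))*57 = (5 - ⅓)*57 = (14/3)*57 = 266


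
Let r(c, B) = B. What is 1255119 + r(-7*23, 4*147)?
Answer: 1255707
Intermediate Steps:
1255119 + r(-7*23, 4*147) = 1255119 + 4*147 = 1255119 + 588 = 1255707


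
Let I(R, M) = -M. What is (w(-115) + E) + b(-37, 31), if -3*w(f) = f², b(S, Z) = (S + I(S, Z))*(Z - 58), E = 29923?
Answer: 82052/3 ≈ 27351.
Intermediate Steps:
b(S, Z) = (-58 + Z)*(S - Z) (b(S, Z) = (S - Z)*(Z - 58) = (S - Z)*(-58 + Z) = (-58 + Z)*(S - Z))
w(f) = -f²/3
(w(-115) + E) + b(-37, 31) = (-⅓*(-115)² + 29923) + (-1*31² - 58*(-37) + 58*31 - 37*31) = (-⅓*13225 + 29923) + (-1*961 + 2146 + 1798 - 1147) = (-13225/3 + 29923) + (-961 + 2146 + 1798 - 1147) = 76544/3 + 1836 = 82052/3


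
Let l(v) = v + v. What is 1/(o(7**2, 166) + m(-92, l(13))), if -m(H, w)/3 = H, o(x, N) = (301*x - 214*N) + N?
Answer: -1/20333 ≈ -4.9181e-5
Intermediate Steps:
o(x, N) = -213*N + 301*x (o(x, N) = (-214*N + 301*x) + N = -213*N + 301*x)
l(v) = 2*v
m(H, w) = -3*H
1/(o(7**2, 166) + m(-92, l(13))) = 1/((-213*166 + 301*7**2) - 3*(-92)) = 1/((-35358 + 301*49) + 276) = 1/((-35358 + 14749) + 276) = 1/(-20609 + 276) = 1/(-20333) = -1/20333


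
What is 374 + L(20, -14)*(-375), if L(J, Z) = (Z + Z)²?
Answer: -293626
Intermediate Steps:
L(J, Z) = 4*Z² (L(J, Z) = (2*Z)² = 4*Z²)
374 + L(20, -14)*(-375) = 374 + (4*(-14)²)*(-375) = 374 + (4*196)*(-375) = 374 + 784*(-375) = 374 - 294000 = -293626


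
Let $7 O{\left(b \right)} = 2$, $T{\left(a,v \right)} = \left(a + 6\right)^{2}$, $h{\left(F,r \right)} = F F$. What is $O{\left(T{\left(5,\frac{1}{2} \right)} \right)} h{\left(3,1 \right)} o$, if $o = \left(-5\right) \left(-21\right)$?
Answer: $270$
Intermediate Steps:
$o = 105$
$h{\left(F,r \right)} = F^{2}$
$T{\left(a,v \right)} = \left(6 + a\right)^{2}$
$O{\left(b \right)} = \frac{2}{7}$ ($O{\left(b \right)} = \frac{1}{7} \cdot 2 = \frac{2}{7}$)
$O{\left(T{\left(5,\frac{1}{2} \right)} \right)} h{\left(3,1 \right)} o = \frac{2 \cdot 3^{2}}{7} \cdot 105 = \frac{2}{7} \cdot 9 \cdot 105 = \frac{18}{7} \cdot 105 = 270$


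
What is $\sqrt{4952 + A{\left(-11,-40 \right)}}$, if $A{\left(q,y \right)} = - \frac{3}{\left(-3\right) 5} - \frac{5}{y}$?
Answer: $\frac{\sqrt{1980930}}{20} \approx 70.373$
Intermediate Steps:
$A{\left(q,y \right)} = \frac{1}{5} - \frac{5}{y}$ ($A{\left(q,y \right)} = - \frac{3}{-15} - \frac{5}{y} = \left(-3\right) \left(- \frac{1}{15}\right) - \frac{5}{y} = \frac{1}{5} - \frac{5}{y}$)
$\sqrt{4952 + A{\left(-11,-40 \right)}} = \sqrt{4952 + \frac{-25 - 40}{5 \left(-40\right)}} = \sqrt{4952 + \frac{1}{5} \left(- \frac{1}{40}\right) \left(-65\right)} = \sqrt{4952 + \frac{13}{40}} = \sqrt{\frac{198093}{40}} = \frac{\sqrt{1980930}}{20}$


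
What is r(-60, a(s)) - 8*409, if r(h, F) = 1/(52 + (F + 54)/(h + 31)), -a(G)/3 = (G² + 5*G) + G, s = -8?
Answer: -4914515/1502 ≈ -3272.0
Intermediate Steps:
a(G) = -18*G - 3*G² (a(G) = -3*((G² + 5*G) + G) = -3*(G² + 6*G) = -18*G - 3*G²)
r(h, F) = 1/(52 + (54 + F)/(31 + h))
r(-60, a(s)) - 8*409 = (31 - 60)/(1666 - 3*(-8)*(6 - 8) + 52*(-60)) - 8*409 = -29/(1666 - 3*(-8)*(-2) - 3120) - 1*3272 = -29/(1666 - 48 - 3120) - 3272 = -29/(-1502) - 3272 = -1/1502*(-29) - 3272 = 29/1502 - 3272 = -4914515/1502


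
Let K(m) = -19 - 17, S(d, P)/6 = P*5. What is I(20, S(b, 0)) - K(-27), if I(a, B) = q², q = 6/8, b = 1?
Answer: 585/16 ≈ 36.563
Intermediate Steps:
S(d, P) = 30*P (S(d, P) = 6*(P*5) = 6*(5*P) = 30*P)
q = ¾ (q = 6*(⅛) = ¾ ≈ 0.75000)
K(m) = -36
I(a, B) = 9/16 (I(a, B) = (¾)² = 9/16)
I(20, S(b, 0)) - K(-27) = 9/16 - 1*(-36) = 9/16 + 36 = 585/16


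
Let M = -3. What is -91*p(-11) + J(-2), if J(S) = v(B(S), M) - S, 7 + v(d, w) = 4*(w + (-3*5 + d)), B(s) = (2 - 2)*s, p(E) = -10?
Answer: 833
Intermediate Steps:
B(s) = 0 (B(s) = 0*s = 0)
v(d, w) = -67 + 4*d + 4*w (v(d, w) = -7 + 4*(w + (-3*5 + d)) = -7 + 4*(w + (-15 + d)) = -7 + 4*(-15 + d + w) = -7 + (-60 + 4*d + 4*w) = -67 + 4*d + 4*w)
J(S) = -79 - S (J(S) = (-67 + 4*0 + 4*(-3)) - S = (-67 + 0 - 12) - S = -79 - S)
-91*p(-11) + J(-2) = -91*(-10) + (-79 - 1*(-2)) = 910 + (-79 + 2) = 910 - 77 = 833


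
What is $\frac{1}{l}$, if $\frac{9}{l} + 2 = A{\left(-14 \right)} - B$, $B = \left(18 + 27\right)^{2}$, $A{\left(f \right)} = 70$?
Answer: $- \frac{1957}{9} \approx -217.44$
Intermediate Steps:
$B = 2025$ ($B = 45^{2} = 2025$)
$l = - \frac{9}{1957}$ ($l = \frac{9}{-2 + \left(70 - 2025\right)} = \frac{9}{-2 - 1955} = \frac{9}{-1957} = 9 \left(- \frac{1}{1957}\right) = - \frac{9}{1957} \approx -0.0045989$)
$\frac{1}{l} = \frac{1}{- \frac{9}{1957}} = - \frac{1957}{9}$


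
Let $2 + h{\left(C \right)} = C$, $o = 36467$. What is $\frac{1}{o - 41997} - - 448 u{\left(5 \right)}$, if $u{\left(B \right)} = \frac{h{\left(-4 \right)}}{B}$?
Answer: $- \frac{2972929}{5530} \approx -537.6$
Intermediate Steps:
$h{\left(C \right)} = -2 + C$
$u{\left(B \right)} = - \frac{6}{B}$ ($u{\left(B \right)} = \frac{-2 - 4}{B} = - \frac{6}{B}$)
$\frac{1}{o - 41997} - - 448 u{\left(5 \right)} = \frac{1}{36467 - 41997} - - 448 \left(- \frac{6}{5}\right) = \frac{1}{-5530} - - 448 \left(\left(-6\right) \frac{1}{5}\right) = - \frac{1}{5530} - \left(-448\right) \left(- \frac{6}{5}\right) = - \frac{1}{5530} - \frac{2688}{5} = - \frac{2972929}{5530}$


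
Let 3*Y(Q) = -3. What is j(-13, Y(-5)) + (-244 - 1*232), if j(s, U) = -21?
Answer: -497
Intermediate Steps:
Y(Q) = -1 (Y(Q) = (⅓)*(-3) = -1)
j(-13, Y(-5)) + (-244 - 1*232) = -21 + (-244 - 1*232) = -21 + (-244 - 232) = -21 - 476 = -497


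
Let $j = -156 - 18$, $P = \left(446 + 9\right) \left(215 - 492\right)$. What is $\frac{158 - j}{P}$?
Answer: $- \frac{332}{126035} \approx -0.0026342$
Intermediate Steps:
$P = -126035$ ($P = 455 \left(-277\right) = -126035$)
$j = -174$
$\frac{158 - j}{P} = \frac{158 - -174}{-126035} = \left(158 + 174\right) \left(- \frac{1}{126035}\right) = 332 \left(- \frac{1}{126035}\right) = - \frac{332}{126035}$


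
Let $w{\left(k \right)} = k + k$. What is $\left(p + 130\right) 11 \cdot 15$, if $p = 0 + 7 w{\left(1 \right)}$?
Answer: $23760$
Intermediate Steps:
$w{\left(k \right)} = 2 k$
$p = 14$ ($p = 0 + 7 \cdot 2 \cdot 1 = 0 + 7 \cdot 2 = 0 + 14 = 14$)
$\left(p + 130\right) 11 \cdot 15 = \left(14 + 130\right) 11 \cdot 15 = 144 \cdot 165 = 23760$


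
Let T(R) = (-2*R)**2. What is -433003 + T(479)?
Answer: 484761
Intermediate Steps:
T(R) = 4*R**2
-433003 + T(479) = -433003 + 4*479**2 = -433003 + 4*229441 = -433003 + 917764 = 484761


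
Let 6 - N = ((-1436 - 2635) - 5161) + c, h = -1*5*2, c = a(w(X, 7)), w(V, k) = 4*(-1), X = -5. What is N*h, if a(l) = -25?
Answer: -92630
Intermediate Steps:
w(V, k) = -4
c = -25
h = -10 (h = -5*2 = -10)
N = 9263 (N = 6 - (((-1436 - 2635) - 5161) - 25) = 6 - ((-4071 - 5161) - 25) = 6 - (-9232 - 25) = 6 - 1*(-9257) = 6 + 9257 = 9263)
N*h = 9263*(-10) = -92630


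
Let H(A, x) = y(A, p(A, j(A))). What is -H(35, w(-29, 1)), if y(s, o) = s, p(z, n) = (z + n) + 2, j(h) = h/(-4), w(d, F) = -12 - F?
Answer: -35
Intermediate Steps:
j(h) = -h/4 (j(h) = h*(-1/4) = -h/4)
p(z, n) = 2 + n + z (p(z, n) = (n + z) + 2 = 2 + n + z)
H(A, x) = A
-H(35, w(-29, 1)) = -1*35 = -35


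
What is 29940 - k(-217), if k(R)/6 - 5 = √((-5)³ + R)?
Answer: 29910 - 18*I*√38 ≈ 29910.0 - 110.96*I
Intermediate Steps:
k(R) = 30 + 6*√(-125 + R) (k(R) = 30 + 6*√((-5)³ + R) = 30 + 6*√(-125 + R))
29940 - k(-217) = 29940 - (30 + 6*√(-125 - 217)) = 29940 - (30 + 6*√(-342)) = 29940 - (30 + 6*(3*I*√38)) = 29940 - (30 + 18*I*√38) = 29940 + (-30 - 18*I*√38) = 29910 - 18*I*√38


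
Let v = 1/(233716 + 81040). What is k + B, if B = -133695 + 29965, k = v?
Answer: -32649639879/314756 ≈ -1.0373e+5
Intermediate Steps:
v = 1/314756 ≈ 3.1771e-6
k = 1/314756 ≈ 3.1771e-6
B = -103730
k + B = 1/314756 - 103730 = -32649639879/314756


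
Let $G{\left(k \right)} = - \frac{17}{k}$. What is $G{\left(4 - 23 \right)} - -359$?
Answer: $\frac{6838}{19} \approx 359.89$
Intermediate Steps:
$G{\left(4 - 23 \right)} - -359 = - \frac{17}{4 - 23} - -359 = - \frac{17}{-19} + 359 = \left(-17\right) \left(- \frac{1}{19}\right) + 359 = \frac{17}{19} + 359 = \frac{6838}{19}$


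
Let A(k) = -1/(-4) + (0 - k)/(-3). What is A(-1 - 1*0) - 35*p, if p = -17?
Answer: 7139/12 ≈ 594.92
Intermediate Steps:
A(k) = ¼ + k/3 (A(k) = -1*(-¼) - k*(-⅓) = ¼ + k/3)
A(-1 - 1*0) - 35*p = (¼ + (-1 - 1*0)/3) - 35*(-17) = (¼ + (-1 + 0)/3) + 595 = (¼ + (⅓)*(-1)) + 595 = (¼ - ⅓) + 595 = -1/12 + 595 = 7139/12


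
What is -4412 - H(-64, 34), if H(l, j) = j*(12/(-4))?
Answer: -4310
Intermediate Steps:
H(l, j) = -3*j (H(l, j) = j*(12*(-¼)) = j*(-3) = -3*j)
-4412 - H(-64, 34) = -4412 - (-3)*34 = -4412 - 1*(-102) = -4412 + 102 = -4310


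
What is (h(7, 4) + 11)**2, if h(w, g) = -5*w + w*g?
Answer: 16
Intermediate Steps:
h(w, g) = -5*w + g*w
(h(7, 4) + 11)**2 = (7*(-5 + 4) + 11)**2 = (7*(-1) + 11)**2 = (-7 + 11)**2 = 4**2 = 16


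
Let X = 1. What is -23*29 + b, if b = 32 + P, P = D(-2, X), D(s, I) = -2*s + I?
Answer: -630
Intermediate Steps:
D(s, I) = I - 2*s
P = 5 (P = 1 - 2*(-2) = 1 + 4 = 5)
b = 37 (b = 32 + 5 = 37)
-23*29 + b = -23*29 + 37 = -667 + 37 = -630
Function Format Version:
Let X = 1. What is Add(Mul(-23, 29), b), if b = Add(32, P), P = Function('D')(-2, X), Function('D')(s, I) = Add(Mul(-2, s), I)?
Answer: -630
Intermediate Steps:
Function('D')(s, I) = Add(I, Mul(-2, s))
P = 5 (P = Add(1, Mul(-2, -2)) = Add(1, 4) = 5)
b = 37 (b = Add(32, 5) = 37)
Add(Mul(-23, 29), b) = Add(Mul(-23, 29), 37) = Add(-667, 37) = -630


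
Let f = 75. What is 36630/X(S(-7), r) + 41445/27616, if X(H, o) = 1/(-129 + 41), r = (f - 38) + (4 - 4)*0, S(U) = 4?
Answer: -89018477595/27616 ≈ -3.2234e+6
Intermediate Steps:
r = 37 (r = (75 - 38) + (4 - 4)*0 = 37 + 0*0 = 37 + 0 = 37)
X(H, o) = -1/88 (X(H, o) = 1/(-88) = -1/88)
36630/X(S(-7), r) + 41445/27616 = 36630/(-1/88) + 41445/27616 = 36630*(-88) + 41445*(1/27616) = -3223440 + 41445/27616 = -89018477595/27616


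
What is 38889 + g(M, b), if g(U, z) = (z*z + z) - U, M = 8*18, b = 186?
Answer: 73527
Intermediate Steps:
M = 144
g(U, z) = z + z² - U (g(U, z) = (z² + z) - U = (z + z²) - U = z + z² - U)
38889 + g(M, b) = 38889 + (186 + 186² - 1*144) = 38889 + (186 + 34596 - 144) = 38889 + 34638 = 73527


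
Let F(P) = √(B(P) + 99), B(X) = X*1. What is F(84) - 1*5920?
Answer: -5920 + √183 ≈ -5906.5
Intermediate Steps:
B(X) = X
F(P) = √(99 + P) (F(P) = √(P + 99) = √(99 + P))
F(84) - 1*5920 = √(99 + 84) - 1*5920 = √183 - 5920 = -5920 + √183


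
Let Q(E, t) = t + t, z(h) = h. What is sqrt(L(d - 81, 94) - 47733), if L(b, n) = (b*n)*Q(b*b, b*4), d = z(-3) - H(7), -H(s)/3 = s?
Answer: sqrt(2936955) ≈ 1713.8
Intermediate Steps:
H(s) = -3*s
Q(E, t) = 2*t
d = 18 (d = -3 - (-3)*7 = -3 - 1*(-21) = -3 + 21 = 18)
L(b, n) = 8*n*b**2 (L(b, n) = (b*n)*(2*(b*4)) = (b*n)*(2*(4*b)) = (b*n)*(8*b) = 8*n*b**2)
sqrt(L(d - 81, 94) - 47733) = sqrt(8*94*(18 - 81)**2 - 47733) = sqrt(8*94*(-63)**2 - 47733) = sqrt(8*94*3969 - 47733) = sqrt(2984688 - 47733) = sqrt(2936955)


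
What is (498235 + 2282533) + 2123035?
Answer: 4903803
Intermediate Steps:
(498235 + 2282533) + 2123035 = 2780768 + 2123035 = 4903803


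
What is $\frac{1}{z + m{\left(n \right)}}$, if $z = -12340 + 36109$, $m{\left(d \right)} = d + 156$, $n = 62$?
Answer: $\frac{1}{23987} \approx 4.1689 \cdot 10^{-5}$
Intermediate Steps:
$m{\left(d \right)} = 156 + d$
$z = 23769$
$\frac{1}{z + m{\left(n \right)}} = \frac{1}{23769 + \left(156 + 62\right)} = \frac{1}{23769 + 218} = \frac{1}{23987}$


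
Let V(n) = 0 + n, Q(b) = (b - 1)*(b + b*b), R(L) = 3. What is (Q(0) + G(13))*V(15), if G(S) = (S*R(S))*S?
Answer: 7605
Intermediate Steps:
Q(b) = (-1 + b)*(b + b**2)
G(S) = 3*S**2 (G(S) = (S*3)*S = (3*S)*S = 3*S**2)
V(n) = n
(Q(0) + G(13))*V(15) = ((0**3 - 1*0) + 3*13**2)*15 = ((0 + 0) + 3*169)*15 = (0 + 507)*15 = 507*15 = 7605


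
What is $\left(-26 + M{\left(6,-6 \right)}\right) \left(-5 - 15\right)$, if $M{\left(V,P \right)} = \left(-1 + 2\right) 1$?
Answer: $500$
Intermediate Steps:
$M{\left(V,P \right)} = 1$ ($M{\left(V,P \right)} = 1 \cdot 1 = 1$)
$\left(-26 + M{\left(6,-6 \right)}\right) \left(-5 - 15\right) = \left(-26 + 1\right) \left(-5 - 15\right) = - 25 \left(-5 - 15\right) = \left(-25\right) \left(-20\right) = 500$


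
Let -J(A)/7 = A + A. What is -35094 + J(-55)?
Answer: -34324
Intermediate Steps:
J(A) = -14*A (J(A) = -7*(A + A) = -14*A)
-35094 + J(-55) = -35094 - 14*(-55) = -35094 + 770 = -34324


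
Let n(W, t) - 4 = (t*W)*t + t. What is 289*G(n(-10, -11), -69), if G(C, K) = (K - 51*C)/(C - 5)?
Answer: -8958711/611 ≈ -14662.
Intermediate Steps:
n(W, t) = 4 + t + W*t**2 (n(W, t) = 4 + ((t*W)*t + t) = 4 + ((W*t)*t + t) = 4 + (W*t**2 + t) = 4 + (t + W*t**2) = 4 + t + W*t**2)
G(C, K) = (K - 51*C)/(-5 + C)
289*G(n(-10, -11), -69) = 289*((-69 - 51*(4 - 11 - 10*(-11)**2))/(-5 + (4 - 11 - 10*(-11)**2))) = 289*((-69 - 51*(4 - 11 - 10*121))/(-5 + (4 - 11 - 10*121))) = 289*((-69 - 51*(4 - 11 - 1210))/(-5 + (4 - 11 - 1210))) = 289*((-69 - 51*(-1217))/(-5 - 1217)) = 289*((-69 + 62067)/(-1222)) = 289*(-1/1222*61998) = 289*(-30999/611) = -8958711/611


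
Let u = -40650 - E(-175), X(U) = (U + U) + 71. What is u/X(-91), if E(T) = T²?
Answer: 71275/111 ≈ 642.12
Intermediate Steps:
X(U) = 71 + 2*U (X(U) = 2*U + 71 = 71 + 2*U)
u = -71275 (u = -40650 - 1*(-175)² = -40650 - 1*30625 = -40650 - 30625 = -71275)
u/X(-91) = -71275/(71 + 2*(-91)) = -71275/(71 - 182) = -71275/(-111) = -71275*(-1/111) = 71275/111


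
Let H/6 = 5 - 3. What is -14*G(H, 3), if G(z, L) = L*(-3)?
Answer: 126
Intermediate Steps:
H = 12 (H = 6*(5 - 3) = 6*2 = 12)
G(z, L) = -3*L
-14*G(H, 3) = -(-42)*3 = -14*(-9) = 126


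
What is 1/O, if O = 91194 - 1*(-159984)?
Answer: 1/251178 ≈ 3.9812e-6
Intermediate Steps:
O = 251178 (O = 91194 + 159984 = 251178)
1/O = 1/251178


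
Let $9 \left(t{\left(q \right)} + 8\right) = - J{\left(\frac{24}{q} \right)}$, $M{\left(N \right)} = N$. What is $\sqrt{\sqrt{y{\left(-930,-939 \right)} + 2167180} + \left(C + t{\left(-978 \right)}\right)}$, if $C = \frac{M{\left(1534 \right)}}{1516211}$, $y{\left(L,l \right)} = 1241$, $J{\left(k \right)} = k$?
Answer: $\frac{\sqrt{-4395659050215778082 + 549714261759898041 \sqrt{2168421}}}{741427179} \approx 38.27$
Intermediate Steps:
$C = \frac{1534}{1516211} \approx 0.0010117$
$t{\left(q \right)} = -8 - \frac{8}{3 q}$ ($t{\left(q \right)} = -8 + \frac{\left(-1\right) \frac{24}{q}}{9} = -8 + \frac{\left(-24\right) \frac{1}{q}}{9} = -8 - \frac{8}{3 q}$)
$\sqrt{\sqrt{y{\left(-930,-939 \right)} + 2167180} + \left(C + t{\left(-978 \right)}\right)} = \sqrt{\sqrt{1241 + 2167180} + \left(\frac{1534}{1516211} - \left(8 + \frac{8}{3 \left(-978\right)}\right)\right)} = \sqrt{\sqrt{2168421} + \left(\frac{1534}{1516211} - \frac{11732}{1467}\right)} = \sqrt{\sqrt{2168421} - \frac{17785937074}{2224281537}} = \sqrt{- \frac{17785937074}{2224281537} + \sqrt{2168421}}$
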